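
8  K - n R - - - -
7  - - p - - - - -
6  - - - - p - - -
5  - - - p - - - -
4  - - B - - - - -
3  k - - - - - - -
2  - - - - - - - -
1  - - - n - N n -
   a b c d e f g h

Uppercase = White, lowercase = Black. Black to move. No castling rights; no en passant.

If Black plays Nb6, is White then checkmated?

no

After Nb6: white king on a8; in check: yes, from the black knight on b6.
White has 3 legal replies: Kb8, Kb7, Ka7.
In check but a legal move exists → not checkmate.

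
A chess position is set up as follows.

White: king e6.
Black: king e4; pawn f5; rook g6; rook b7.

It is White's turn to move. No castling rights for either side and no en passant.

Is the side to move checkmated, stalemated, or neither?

White to move; white king on e6.
In check: yes, from the black rook on g6.
King squares — d5: attacked by Ke4; e5: attacked by Ke4; f5: attacked by Ke4; d6: attacked by Rg6; f6: attacked by Rg6; d7: attacked by Rb7; e7: attacked by Rb7; f7: attacked by Rb7.
Legal moves for White: none.
In check with no legal moves → checkmate.

checkmate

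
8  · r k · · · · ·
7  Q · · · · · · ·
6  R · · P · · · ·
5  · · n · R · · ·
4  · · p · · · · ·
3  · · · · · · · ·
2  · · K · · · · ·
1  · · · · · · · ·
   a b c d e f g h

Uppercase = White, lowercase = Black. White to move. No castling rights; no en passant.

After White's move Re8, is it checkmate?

After Re8: black king on c8; in check: yes, from the white rook on e8.
King squares — b7: attacked by Qa7; c7: attacked by Pd6; d7: attacked by Qa7; b8: own rook; d8: attacked by Re8.
Black has no legal moves → checkmate.

yes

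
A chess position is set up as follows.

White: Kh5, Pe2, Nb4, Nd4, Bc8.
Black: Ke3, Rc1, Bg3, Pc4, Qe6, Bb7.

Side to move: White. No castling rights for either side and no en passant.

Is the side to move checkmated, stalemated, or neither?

neither

White to move; white king on h5.
In check: no.
Legal moves for White: Bd7, Bxb7, Bxe6, Kg5, Nxe6, Ndc6, Nf5+, Nb5, Nf3, Nb3, Ndc2+, Nbc6, Na6, Nd5+, Nd3, Nbc2+, Na2.
White has 17 legal moves and is not in check → neither.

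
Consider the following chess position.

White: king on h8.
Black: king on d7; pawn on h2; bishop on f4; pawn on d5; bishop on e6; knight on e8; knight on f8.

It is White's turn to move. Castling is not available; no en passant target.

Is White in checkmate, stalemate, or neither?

White to move; white king on h8.
In check: no.
King squares — g7: attacked by Ne8; h7: attacked by Nf8; g8: attacked by Be6.
Legal moves for White: none.
Not in check and no legal moves → stalemate.

stalemate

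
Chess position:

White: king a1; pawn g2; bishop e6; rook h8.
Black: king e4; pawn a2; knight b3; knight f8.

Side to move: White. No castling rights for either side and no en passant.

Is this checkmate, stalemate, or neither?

White to move; white king on a1.
In check: yes, from the black knight on b3.
Legal moves for White: Kb2, Kxa2, Bxb3.
White is in check but has 3 legal moves → neither.

neither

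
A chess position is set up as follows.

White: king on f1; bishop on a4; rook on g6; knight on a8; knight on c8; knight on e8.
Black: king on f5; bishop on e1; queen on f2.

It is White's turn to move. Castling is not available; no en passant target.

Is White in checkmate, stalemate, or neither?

White to move; white king on f1.
In check: yes, from the black queen on f2.
King squares — e1: attacked by Qf2; g1: attacked by Qf2; e2: attacked by Qf2; f2: attacked by Be1; g2: attacked by Qf2.
Legal moves for White: none.
In check with no legal moves → checkmate.

checkmate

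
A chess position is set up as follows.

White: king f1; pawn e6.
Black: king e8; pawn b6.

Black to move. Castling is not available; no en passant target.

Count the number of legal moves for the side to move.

Black to move; king on e8.
In check: no.
Legal moves: Kf8, Kd8, Ke7, b5.
Count: 4.

4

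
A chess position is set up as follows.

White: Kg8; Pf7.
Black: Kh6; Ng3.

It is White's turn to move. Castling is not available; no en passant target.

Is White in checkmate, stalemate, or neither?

White to move; white king on g8.
In check: no.
Legal moves for White: Kh8, Kf8, f8=Q+, f8=R, f8=B+, f8=N.
White has 6 legal moves and is not in check → neither.

neither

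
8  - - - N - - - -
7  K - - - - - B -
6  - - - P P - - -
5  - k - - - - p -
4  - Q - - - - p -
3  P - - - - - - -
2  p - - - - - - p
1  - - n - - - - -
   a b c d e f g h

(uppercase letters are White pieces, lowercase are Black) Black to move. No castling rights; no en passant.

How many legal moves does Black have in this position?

Black to move; king on b5.
In check: yes, from the white queen on b4.
Legal moves: none.
Count: 0.

0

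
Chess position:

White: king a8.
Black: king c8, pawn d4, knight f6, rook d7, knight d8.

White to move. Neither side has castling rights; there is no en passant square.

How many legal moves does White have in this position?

0

White to move; king on a8.
In check: no.
Legal moves: none.
Count: 0.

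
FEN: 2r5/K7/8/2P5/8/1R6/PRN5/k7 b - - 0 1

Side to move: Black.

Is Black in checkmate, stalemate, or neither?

checkmate

Black to move; black king on a1.
In check: yes, from the white knight on c2.
King squares — b1: attacked by Rb2; a2: attacked by Rb2; b2: attacked by Rb3.
Legal moves for Black: none.
In check with no legal moves → checkmate.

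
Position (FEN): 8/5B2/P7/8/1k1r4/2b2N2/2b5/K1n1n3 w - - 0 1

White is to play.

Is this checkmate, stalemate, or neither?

White to move; white king on a1.
In check: yes, from the black bishop on c3.
King squares — b1: attacked by Bc2; a2: attacked by Nc1; b2: attacked by Bc3.
Legal moves for White: none.
In check with no legal moves → checkmate.

checkmate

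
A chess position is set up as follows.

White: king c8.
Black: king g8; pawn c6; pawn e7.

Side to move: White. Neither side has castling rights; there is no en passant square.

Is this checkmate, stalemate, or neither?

White to move; white king on c8.
In check: no.
Legal moves for White: Kd8, Kb8, Kd7, Kc7, Kb7.
White has 5 legal moves and is not in check → neither.

neither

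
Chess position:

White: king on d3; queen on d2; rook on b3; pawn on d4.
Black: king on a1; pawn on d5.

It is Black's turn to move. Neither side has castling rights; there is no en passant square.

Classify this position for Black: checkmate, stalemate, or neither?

stalemate

Black to move; black king on a1.
In check: no.
King squares — b1: attacked by Rb3; a2: attacked by Qd2; b2: attacked by Qd2.
Legal moves for Black: none.
Not in check and no legal moves → stalemate.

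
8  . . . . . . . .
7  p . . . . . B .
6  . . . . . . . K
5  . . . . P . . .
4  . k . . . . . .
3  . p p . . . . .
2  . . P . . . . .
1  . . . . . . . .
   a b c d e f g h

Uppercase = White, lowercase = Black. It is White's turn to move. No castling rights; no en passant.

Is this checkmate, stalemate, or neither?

neither

White to move; white king on h6.
In check: no.
Legal moves for White: Bh8, Bf8+, Bf6, Kh7, Kg6, Kh5, Kg5, cxb3, e6.
White has 9 legal moves and is not in check → neither.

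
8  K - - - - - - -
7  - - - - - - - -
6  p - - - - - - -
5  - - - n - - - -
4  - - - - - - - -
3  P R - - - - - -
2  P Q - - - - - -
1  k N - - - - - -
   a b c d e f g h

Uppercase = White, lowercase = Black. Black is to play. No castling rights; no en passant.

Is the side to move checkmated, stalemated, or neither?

checkmate

Black to move; black king on a1.
In check: yes, from the white queen on b2.
King squares — b1: attacked by Qb2; a2: attacked by Qb2; b2: attacked by Rb3.
Legal moves for Black: none.
In check with no legal moves → checkmate.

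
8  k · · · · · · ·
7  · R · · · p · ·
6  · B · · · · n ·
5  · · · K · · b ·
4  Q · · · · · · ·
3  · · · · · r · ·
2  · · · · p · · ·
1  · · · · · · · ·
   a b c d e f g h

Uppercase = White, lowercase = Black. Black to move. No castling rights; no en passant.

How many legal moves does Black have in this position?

Black to move; king on a8.
In check: yes, from the white queen on a4.
Legal moves: Kxb7.
Count: 1.

1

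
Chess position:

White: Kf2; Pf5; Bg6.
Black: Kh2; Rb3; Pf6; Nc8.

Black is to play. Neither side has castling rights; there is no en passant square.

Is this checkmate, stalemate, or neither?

neither

Black to move; black king on h2.
In check: no.
Legal moves for Black include: Ne7, Na7, Nd6, Nb6, Rb8, Rb7, Rb6, Rb5, Rb4, Rh3, Rg3, Rf3+, Re3, Rd3, Rc3, Ra3, Rb2+, Rb1, ... (list truncated; more exist).
Black has legal moves and is not in check → neither.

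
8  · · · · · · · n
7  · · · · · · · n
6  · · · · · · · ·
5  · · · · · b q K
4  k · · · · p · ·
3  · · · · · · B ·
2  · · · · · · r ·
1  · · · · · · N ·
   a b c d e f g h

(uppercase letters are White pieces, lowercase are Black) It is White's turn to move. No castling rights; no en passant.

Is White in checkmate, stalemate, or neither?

White to move; white king on h5.
In check: yes, from the black queen on g5.
King squares — g4: attacked by Bf5; h4: attacked by Qg5; g5: attacked by Nh7; g6: attacked by Bf5; h6: attacked by Qg5.
Legal moves for White: none.
In check with no legal moves → checkmate.

checkmate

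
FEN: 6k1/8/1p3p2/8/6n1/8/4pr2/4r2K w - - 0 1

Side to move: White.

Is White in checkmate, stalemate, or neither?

White to move; white king on h1.
In check: yes, from the black rook on e1.
King squares — g1: attacked by Re1; g2: attacked by Rf2; h2: attacked by Rf2.
Legal moves for White: none.
In check with no legal moves → checkmate.

checkmate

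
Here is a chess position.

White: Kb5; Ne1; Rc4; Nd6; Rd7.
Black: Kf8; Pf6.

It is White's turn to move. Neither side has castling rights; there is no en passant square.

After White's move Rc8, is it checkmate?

After Rc8: black king on f8; in check: yes, from the white rook on c8.
King squares — e7: attacked by Rd7; f7: attacked by Nd6; g7: attacked by Rd7; e8: attacked by Nd6; g8: attacked by Rc8.
Black has no legal moves → checkmate.

yes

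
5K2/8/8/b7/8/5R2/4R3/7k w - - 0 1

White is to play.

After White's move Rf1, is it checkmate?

After Rf1: black king on h1; in check: yes, from the white rook on f1.
King squares — g1: attacked by Rf1; g2: attacked by Re2; h2: attacked by Re2.
Black has no legal moves → checkmate.

yes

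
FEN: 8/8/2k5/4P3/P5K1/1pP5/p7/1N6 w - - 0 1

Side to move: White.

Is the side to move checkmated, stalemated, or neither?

neither

White to move; white king on g4.
In check: no.
Legal moves for White: Kh5, Kg5, Kf5, Kh4, Kf4, Kh3, Kg3, Kf3, Na3, Nd2, e6, a5, c4.
White has 13 legal moves and is not in check → neither.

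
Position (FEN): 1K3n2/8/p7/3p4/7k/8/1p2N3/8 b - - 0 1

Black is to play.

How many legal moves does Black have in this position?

14

Black to move; king on h4.
In check: no.
Legal moves: Nh7, Nd7+, Ng6, Ne6, Kh5, Kg5, Kg4, Kh3, a5, d4, b1=Q+, b1=R+, b1=B, b1=N.
Count: 14.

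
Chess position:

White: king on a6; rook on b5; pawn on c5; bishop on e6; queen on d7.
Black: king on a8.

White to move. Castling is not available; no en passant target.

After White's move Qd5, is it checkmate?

yes

After Qd5: black king on a8; in check: yes, from the white queen on d5.
King squares — a7: attacked by Ka6; b7: attacked by Rb5; b8: attacked by Rb5.
Black has no legal moves → checkmate.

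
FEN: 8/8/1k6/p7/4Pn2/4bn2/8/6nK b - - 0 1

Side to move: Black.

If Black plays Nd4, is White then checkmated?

no

After Nd4: white king on h1; in check: no.
White is not in check, so this cannot be checkmate.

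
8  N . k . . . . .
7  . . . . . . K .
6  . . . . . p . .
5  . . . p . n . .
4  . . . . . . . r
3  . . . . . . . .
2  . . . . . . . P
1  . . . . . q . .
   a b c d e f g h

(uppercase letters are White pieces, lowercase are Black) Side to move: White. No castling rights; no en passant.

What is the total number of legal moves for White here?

White to move; king on g7.
In check: yes, from the black knight on f5.
Legal moves: Kg8, Kf8, Kf7, Kg6, Kxf6.
Count: 5.

5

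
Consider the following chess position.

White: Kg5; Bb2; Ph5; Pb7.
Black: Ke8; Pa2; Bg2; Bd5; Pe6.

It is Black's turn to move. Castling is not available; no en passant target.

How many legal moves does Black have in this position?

21

Black to move; king on e8.
In check: no.
Legal moves: Kf8, Kd8, Kf7, Ke7, Kd7, Bxb7, Bc6, Bde4, Bc4, Bdf3, Bb3, Bge4, Bh3, Bgf3, Bh1, Bf1, e5, a1=Q, a1=R, a1=B, a1=N.
Count: 21.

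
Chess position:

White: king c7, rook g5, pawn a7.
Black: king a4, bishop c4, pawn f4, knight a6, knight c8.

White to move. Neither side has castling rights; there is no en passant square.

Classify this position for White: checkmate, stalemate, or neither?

neither

White to move; white king on c7.
In check: yes, from the black knight on a6.
King squares — b6: attacked by Nc8; c6: available; d6: attacked by Nc8; b7: available; d7: available; b8: attacked by Na6; c8: available; d8: available.
Legal moves for White: Kd8, Kxc8, Kd7, Kb7, Kc6.
White is in check but has 5 legal moves → neither.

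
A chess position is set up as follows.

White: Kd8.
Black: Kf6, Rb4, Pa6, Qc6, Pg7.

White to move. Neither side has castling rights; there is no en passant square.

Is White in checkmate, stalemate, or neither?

White to move; white king on d8.
In check: no.
King squares — c7: attacked by Qc6; d7: attacked by Qc6; e7: attacked by Kf6; c8: attacked by Qc6; e8: attacked by Qc6.
Legal moves for White: none.
Not in check and no legal moves → stalemate.

stalemate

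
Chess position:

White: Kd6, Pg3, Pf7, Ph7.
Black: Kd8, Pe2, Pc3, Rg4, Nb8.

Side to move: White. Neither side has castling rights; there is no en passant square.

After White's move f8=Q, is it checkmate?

After f8=Q: black king on d8; in check: yes, from the white queen on f8.
King squares — c7: attacked by Kd6; d7: attacked by Kd6; e7: attacked by Kd6; c8: attacked by Qf8; e8: attacked by Qf8.
Black has no legal moves → checkmate.

yes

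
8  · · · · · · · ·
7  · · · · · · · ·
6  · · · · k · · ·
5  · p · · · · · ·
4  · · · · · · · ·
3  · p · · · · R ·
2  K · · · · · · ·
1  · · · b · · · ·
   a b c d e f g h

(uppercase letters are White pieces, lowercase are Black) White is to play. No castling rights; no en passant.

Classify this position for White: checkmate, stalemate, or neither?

White to move; white king on a2.
In check: yes, from the black pawn on b3.
King squares — a1: available; b1: available; b2: available; a3: available; b3: attacked by Bd1.
Legal moves for White: Ka3, Kb2, Kb1, Ka1, Rxb3.
White is in check but has 5 legal moves → neither.

neither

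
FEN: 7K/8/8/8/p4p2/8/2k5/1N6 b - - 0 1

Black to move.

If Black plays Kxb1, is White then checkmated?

After Kxb1: white king on h8; in check: no.
White is not in check, so this cannot be checkmate.

no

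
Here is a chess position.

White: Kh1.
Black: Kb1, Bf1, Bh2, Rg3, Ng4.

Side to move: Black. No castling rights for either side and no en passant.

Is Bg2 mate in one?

yes

After Bg2: white king on h1; in check: yes, from the black bishop on g2.
King squares — g1: attacked by Bh2; g2: attacked by Rg3; h2: attacked by Ng4.
White has no legal moves → checkmate.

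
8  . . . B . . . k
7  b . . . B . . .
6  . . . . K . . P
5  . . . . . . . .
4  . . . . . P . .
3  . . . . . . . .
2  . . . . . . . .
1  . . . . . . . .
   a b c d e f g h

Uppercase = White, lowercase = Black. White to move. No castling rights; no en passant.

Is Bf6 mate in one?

After Bf6: black king on h8; in check: yes, from the white bishop on f6.
Black has 2 legal replies: Kg8, Kh7.
In check but a legal move exists → not checkmate.

no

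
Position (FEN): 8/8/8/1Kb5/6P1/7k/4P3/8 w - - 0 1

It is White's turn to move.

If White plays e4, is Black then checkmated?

After e4: black king on h3; in check: no.
Black is not in check, so this cannot be checkmate.

no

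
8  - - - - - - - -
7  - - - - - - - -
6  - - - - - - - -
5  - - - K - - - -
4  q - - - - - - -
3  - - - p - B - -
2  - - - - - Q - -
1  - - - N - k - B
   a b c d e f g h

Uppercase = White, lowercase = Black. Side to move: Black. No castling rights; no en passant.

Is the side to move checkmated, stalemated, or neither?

checkmate

Black to move; black king on f1.
In check: yes, from the white queen on f2.
King squares — e1: attacked by Qf2; g1: attacked by Qf2; e2: attacked by Qf2; f2: attacked by Nd1; g2: attacked by Bh1.
Legal moves for Black: none.
In check with no legal moves → checkmate.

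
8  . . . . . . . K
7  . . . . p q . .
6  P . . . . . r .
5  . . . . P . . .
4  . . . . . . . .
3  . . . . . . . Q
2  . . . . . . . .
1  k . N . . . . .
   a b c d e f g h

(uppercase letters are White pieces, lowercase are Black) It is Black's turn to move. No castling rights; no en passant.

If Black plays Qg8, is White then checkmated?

After Qg8: white king on h8; in check: yes, from the black queen on g8.
King squares — g7: attacked by Rg6; h7: attacked by Qg8; g8: attacked by Rg6.
White has no legal moves → checkmate.

yes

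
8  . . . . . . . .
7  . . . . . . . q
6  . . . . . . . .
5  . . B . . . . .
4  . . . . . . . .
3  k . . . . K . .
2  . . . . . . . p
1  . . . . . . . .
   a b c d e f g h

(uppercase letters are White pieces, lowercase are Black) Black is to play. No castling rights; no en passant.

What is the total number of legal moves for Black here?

Black to move; king on a3.
In check: yes, from the white bishop on c5.
Legal moves: Ka4, Kb3, Kb2, Ka2.
Count: 4.

4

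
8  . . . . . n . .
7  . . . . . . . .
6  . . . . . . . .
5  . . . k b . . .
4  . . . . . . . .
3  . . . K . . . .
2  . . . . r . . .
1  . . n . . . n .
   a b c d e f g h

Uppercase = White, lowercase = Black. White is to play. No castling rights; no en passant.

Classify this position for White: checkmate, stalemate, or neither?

checkmate

White to move; white king on d3.
In check: yes, from the black knight on c1.
King squares — c2: attacked by Re2; d2: attacked by Re2; e2: attacked by Nc1; c3: attacked by Be5; e3: attacked by Re2; c4: attacked by Kd5; d4: attacked by Kd5; e4: attacked by Re2.
Legal moves for White: none.
In check with no legal moves → checkmate.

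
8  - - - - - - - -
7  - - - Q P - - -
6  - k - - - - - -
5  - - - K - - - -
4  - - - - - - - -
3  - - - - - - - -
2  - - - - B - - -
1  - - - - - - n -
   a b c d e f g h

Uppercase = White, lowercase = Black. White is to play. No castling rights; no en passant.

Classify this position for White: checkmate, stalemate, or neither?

neither

White to move; white king on d5.
In check: no.
Legal moves for White include: Qe8, Qd8+, Qc8, Qc7+, Qb7+, Qa7+, Qe6+, Qd6+, Qc6+, Qf5, Qb5+, Qg4, Qa4, Qh3, Ke6, Kd6, Ke5, Ke4, ... (list truncated; more exist).
White has legal moves and is not in check → neither.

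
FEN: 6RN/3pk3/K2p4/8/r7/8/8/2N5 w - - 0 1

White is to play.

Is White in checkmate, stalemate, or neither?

neither

White to move; white king on a6.
In check: yes, from the black rook on a4.
King squares — a5: attacked by Ra4; b5: available; b6: available; a7: attacked by Ra4; b7: available.
Legal moves for White: Kb7, Kb6, Kb5.
White is in check but has 3 legal moves → neither.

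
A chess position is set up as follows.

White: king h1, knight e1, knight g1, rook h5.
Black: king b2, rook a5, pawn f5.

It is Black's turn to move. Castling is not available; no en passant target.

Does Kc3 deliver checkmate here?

no

After Kc3: white king on h1; in check: no.
White is not in check, so this cannot be checkmate.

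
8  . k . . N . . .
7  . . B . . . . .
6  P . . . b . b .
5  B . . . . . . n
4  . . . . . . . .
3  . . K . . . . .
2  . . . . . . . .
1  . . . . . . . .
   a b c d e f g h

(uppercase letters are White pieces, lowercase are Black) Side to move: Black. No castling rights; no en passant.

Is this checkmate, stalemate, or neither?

neither

Black to move; black king on b8.
In check: yes, from the white bishop on c7.
King squares — a7: available; b7: attacked by Pa6; c7: attacked by Ba5; a8: available; c8: available.
Legal moves for Black: Kc8, Ka8, Ka7.
Black is in check but has 3 legal moves → neither.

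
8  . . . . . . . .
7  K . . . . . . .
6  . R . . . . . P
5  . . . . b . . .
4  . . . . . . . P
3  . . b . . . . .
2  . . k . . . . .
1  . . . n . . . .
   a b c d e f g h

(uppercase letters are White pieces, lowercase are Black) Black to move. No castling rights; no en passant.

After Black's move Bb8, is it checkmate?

After Bb8: white king on a7; in check: yes, from the black bishop on b8.
White has 5 legal replies: Kxb8, Ka8, Kb7, Ka6, Rxb8.
In check but a legal move exists → not checkmate.

no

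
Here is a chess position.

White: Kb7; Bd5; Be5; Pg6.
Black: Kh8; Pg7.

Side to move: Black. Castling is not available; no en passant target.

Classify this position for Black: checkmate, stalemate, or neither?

stalemate

Black to move; black king on h8.
In check: no.
King squares — g7: own pawn; h7: attacked by Pg6; g8: attacked by Bd5.
Legal moves for Black: none.
Not in check and no legal moves → stalemate.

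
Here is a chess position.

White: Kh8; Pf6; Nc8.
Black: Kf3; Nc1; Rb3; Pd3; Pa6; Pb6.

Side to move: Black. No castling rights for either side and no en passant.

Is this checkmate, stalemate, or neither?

neither

Black to move; black king on f3.
In check: no.
Legal moves for Black include: Kg4, Kf4, Ke4, Kg3, Ke3, Kg2, Kf2, Ke2, Rb5, Rb4, Rc3, Ra3, Rb2, Rb1, Ne2, Na2, b5, a5, ... (list truncated; more exist).
Black has legal moves and is not in check → neither.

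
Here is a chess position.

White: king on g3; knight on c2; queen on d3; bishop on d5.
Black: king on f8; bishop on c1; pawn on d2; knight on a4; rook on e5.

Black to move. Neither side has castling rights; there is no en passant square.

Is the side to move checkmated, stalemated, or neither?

neither

Black to move; black king on f8.
In check: no.
Legal moves for Black include: Ke8, Kg7, Ke7, Re8, Re7, Re6, Rh5, Rg5+, Rf5, Rxd5, Re4, Re3+, Re2, Re1, Nb6, Nc5, Nc3, Nb2, ... (list truncated; more exist).
Black has legal moves and is not in check → neither.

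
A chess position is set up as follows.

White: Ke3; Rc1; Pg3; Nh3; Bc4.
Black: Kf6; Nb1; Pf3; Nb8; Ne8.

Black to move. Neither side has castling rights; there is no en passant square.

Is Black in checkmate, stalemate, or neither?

neither

Black to move; black king on f6.
In check: no.
Legal moves for Black: Ng7, Nc7, Nd6, Nd7, Nc6, Na6, Kg7, Ke7, Kg6, Kf5, Ke5, Nc3, Na3, Nd2, f2.
Black has 15 legal moves and is not in check → neither.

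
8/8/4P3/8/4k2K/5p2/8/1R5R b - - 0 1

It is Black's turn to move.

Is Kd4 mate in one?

no

After Kd4: white king on h4; in check: no.
White is not in check, so this cannot be checkmate.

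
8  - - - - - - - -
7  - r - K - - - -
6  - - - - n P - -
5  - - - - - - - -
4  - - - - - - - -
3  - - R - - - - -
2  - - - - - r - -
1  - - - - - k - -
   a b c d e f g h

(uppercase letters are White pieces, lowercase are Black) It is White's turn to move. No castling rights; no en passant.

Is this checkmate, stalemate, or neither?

White to move; white king on d7.
In check: yes, from the black rook on b7.
Legal moves for White: Ke8, Kc8, Kxe6, Kd6, Kc6, Rc7.
White is in check but has 6 legal moves → neither.

neither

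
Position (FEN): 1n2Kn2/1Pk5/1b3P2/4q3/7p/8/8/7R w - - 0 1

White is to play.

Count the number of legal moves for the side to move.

White to move; king on e8.
In check: yes, from the black queen on e5.
Legal moves: Kxf8, Kf7.
Count: 2.

2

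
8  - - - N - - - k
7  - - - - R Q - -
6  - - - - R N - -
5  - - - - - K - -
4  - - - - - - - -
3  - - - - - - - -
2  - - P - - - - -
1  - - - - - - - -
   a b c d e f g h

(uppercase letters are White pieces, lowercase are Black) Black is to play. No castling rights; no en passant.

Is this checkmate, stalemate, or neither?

Black to move; black king on h8.
In check: no.
King squares — g7: attacked by Qf7; h7: attacked by Nf6; g8: attacked by Nf6.
Legal moves for Black: none.
Not in check and no legal moves → stalemate.

stalemate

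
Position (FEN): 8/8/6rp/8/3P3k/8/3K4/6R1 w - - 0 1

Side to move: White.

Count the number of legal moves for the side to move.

White to move; king on d2.
In check: no.
Legal moves: Ke3, Kd3, Kc3, Ke2, Kc2, Ke1, Kd1, Kc1, Rxg6, Rg5, Rg4+, Rg3, Rg2, Rh1+, Rf1, Re1, Rd1, Rc1, Rb1, Ra1, d5.
Count: 21.

21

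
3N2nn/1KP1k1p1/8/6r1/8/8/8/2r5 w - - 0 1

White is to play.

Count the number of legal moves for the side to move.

White to move; king on b7.
In check: no.
Legal moves: Nf7, Ne6, Nc6+, Kc8, Kb8, Ka8, Ka7, Kb6, Ka6, c8=Q, c8=R, c8=B, c8=N+.
Count: 13.

13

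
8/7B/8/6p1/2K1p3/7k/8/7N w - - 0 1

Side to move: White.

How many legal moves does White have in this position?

White to move; king on c4.
In check: no.
Legal moves: Bg8, Bg6, Bf5+, Bxe4, Kd5, Kc5, Kb5, Kd4, Kb4, Kc3, Kb3, Ng3, Nf2+.
Count: 13.

13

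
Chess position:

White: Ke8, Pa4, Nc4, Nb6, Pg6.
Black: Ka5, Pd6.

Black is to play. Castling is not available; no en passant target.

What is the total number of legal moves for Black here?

Black to move; king on a5.
In check: yes, from the white knight on c4.
Legal moves: Ka6, Kb4.
Count: 2.

2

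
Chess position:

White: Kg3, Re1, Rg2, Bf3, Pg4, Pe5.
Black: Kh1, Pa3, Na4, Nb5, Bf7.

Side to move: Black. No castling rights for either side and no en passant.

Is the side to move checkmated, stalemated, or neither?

Black to move; black king on h1.
In check: yes, from the white rook on e1.
King squares — g1: attacked by Re1; g2: attacked by Bf3; h2: attacked by Rg2.
Legal moves for Black: none.
In check with no legal moves → checkmate.

checkmate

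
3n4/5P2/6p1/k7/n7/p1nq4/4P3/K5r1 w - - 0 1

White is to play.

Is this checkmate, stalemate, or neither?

White to move; white king on a1.
In check: yes, from the black rook on g1.
King squares — b1: attacked by Rg1; a2: attacked by Nc3; b2: attacked by Pa3.
Legal moves for White: none.
In check with no legal moves → checkmate.

checkmate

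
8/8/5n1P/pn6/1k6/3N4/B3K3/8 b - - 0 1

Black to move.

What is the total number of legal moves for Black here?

Black to move; king on b4.
In check: yes, from the white knight on d3.
Legal moves: Ka4, Kc3, Ka3.
Count: 3.

3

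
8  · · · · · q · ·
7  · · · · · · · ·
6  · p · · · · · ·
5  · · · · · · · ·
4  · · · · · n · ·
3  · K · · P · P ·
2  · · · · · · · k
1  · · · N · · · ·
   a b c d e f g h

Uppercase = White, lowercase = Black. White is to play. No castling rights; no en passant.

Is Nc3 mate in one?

no

After Nc3: black king on h2; in check: no.
Black is not in check, so this cannot be checkmate.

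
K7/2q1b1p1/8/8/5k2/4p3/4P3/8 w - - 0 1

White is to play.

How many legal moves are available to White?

0

White to move; king on a8.
In check: no.
Legal moves: none.
Count: 0.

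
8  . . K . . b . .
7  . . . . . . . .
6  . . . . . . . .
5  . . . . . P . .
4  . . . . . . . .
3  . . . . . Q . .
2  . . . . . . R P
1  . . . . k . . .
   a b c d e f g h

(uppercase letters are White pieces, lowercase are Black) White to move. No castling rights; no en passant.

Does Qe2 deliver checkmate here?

yes

After Qe2: black king on e1; in check: yes, from the white queen on e2.
King squares — d1: attacked by Qe2; f1: attacked by Qe2; d2: attacked by Qe2; e2: attacked by Rg2; f2: attacked by Qe2.
Black has no legal moves → checkmate.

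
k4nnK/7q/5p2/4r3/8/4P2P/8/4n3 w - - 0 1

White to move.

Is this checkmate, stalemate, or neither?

White to move; white king on h8.
In check: yes, from the black queen on h7.
King squares — g7: attacked by Qh7; h7: attacked by Nf8; g8: attacked by Qh7.
Legal moves for White: none.
In check with no legal moves → checkmate.

checkmate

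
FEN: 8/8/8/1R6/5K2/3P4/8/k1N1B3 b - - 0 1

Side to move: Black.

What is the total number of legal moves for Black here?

0

Black to move; king on a1.
In check: no.
Legal moves: none.
Count: 0.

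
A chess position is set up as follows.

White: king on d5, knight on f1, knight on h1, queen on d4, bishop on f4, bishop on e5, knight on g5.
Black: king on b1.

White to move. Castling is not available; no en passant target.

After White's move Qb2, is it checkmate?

After Qb2: black king on b1; in check: yes, from the white queen on b2.
King squares — a1: attacked by Qb2; c1: attacked by Qb2; a2: attacked by Qb2; b2: attacked by Be5; c2: attacked by Qb2.
Black has no legal moves → checkmate.

yes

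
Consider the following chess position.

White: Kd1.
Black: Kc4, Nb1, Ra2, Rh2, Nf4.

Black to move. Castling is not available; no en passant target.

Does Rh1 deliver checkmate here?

yes

After Rh1: white king on d1; in check: yes, from the black rook on h1.
King squares — c1: attacked by Rh1; e1: attacked by Rh1; c2: attacked by Ra2; d2: attacked by Nb1; e2: attacked by Ra2.
White has no legal moves → checkmate.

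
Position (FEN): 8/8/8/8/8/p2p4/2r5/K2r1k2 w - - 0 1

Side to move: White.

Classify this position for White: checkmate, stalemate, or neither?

checkmate

White to move; white king on a1.
In check: yes, from the black rook on d1.
King squares — b1: attacked by Rd1; a2: attacked by Rc2; b2: attacked by Rc2.
Legal moves for White: none.
In check with no legal moves → checkmate.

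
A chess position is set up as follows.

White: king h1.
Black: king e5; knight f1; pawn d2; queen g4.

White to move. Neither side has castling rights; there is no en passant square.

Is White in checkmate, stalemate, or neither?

White to move; white king on h1.
In check: no.
King squares — g1: attacked by Qg4; g2: attacked by Qg4; h2: attacked by Nf1.
Legal moves for White: none.
Not in check and no legal moves → stalemate.

stalemate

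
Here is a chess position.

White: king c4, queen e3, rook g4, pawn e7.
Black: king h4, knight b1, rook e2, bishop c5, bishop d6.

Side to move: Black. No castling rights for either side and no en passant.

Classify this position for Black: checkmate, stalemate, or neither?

neither

Black to move; black king on h4.
In check: yes, from the white rook on g4.
King squares — g3: attacked by Qe3; h3: attacked by Qe3; g4: available; g5: attacked by Qe3; h5: available.
Legal moves for Black: Kh5, Kxg4.
Black is in check but has 2 legal moves → neither.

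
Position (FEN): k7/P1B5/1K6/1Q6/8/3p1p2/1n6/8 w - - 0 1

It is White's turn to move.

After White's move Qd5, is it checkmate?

After Qd5: black king on a8; in check: yes, from the white queen on d5.
King squares — a7: attacked by Kb6; b7: attacked by Qd5; b8: attacked by Pa7.
Black has no legal moves → checkmate.

yes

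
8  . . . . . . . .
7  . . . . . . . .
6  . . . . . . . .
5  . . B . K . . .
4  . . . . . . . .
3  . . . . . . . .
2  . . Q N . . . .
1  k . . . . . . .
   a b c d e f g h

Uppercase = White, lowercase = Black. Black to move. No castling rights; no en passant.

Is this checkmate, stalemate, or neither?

Black to move; black king on a1.
In check: no.
King squares — b1: attacked by Qc2; a2: attacked by Qc2; b2: attacked by Qc2.
Legal moves for Black: none.
Not in check and no legal moves → stalemate.

stalemate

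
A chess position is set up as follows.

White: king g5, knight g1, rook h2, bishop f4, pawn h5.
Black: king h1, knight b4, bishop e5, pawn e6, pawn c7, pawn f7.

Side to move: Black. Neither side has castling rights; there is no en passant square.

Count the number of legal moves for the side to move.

1

Black to move; king on h1.
In check: yes, from the white rook on h2.
Legal moves: Kxg1.
Count: 1.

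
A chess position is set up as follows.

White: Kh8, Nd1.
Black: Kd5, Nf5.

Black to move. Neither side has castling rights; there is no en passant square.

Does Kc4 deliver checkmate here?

no

After Kc4: white king on h8; in check: no.
White is not in check, so this cannot be checkmate.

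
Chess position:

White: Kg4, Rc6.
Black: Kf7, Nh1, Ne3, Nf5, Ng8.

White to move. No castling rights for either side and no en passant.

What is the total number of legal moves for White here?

5

White to move; king on g4.
In check: yes, from the black knight on e3.
Legal moves: Kh5, Kg5, Kf4, Kh3, Kf3.
Count: 5.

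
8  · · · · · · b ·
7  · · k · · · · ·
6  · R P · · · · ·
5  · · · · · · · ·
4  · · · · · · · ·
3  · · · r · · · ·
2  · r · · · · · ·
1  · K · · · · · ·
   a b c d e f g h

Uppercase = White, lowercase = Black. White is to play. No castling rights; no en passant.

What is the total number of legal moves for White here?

4

White to move; king on b1.
In check: yes, from the black rook on b2.
Legal moves: Kxb2, Kc1, Ka1, Rxb2.
Count: 4.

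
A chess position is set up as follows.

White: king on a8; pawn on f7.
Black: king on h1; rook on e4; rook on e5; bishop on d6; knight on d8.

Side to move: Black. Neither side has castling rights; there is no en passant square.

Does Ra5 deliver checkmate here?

yes

After Ra5: white king on a8; in check: yes, from the black rook on a5.
King squares — a7: attacked by Ra5; b7: attacked by Nd8; b8: attacked by Bd6.
White has no legal moves → checkmate.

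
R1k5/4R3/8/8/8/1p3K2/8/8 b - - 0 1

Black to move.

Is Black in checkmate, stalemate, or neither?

Black to move; black king on c8.
In check: yes, from the white rook on a8.
King squares — b7: attacked by Re7; c7: attacked by Re7; d7: attacked by Re7; b8: attacked by Ra8; d8: attacked by Ra8.
Legal moves for Black: none.
In check with no legal moves → checkmate.

checkmate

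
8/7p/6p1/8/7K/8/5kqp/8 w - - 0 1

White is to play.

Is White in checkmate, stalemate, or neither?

stalemate

White to move; white king on h4.
In check: no.
King squares — g3: attacked by Kf2; h3: attacked by Qg2; g4: attacked by Qg2; g5: attacked by Qg2; h5: attacked by Pg6.
Legal moves for White: none.
Not in check and no legal moves → stalemate.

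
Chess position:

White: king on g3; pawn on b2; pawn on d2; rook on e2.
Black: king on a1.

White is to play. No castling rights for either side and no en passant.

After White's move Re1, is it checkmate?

After Re1: black king on a1; in check: yes, from the white rook on e1.
Black has 2 legal replies: Kxb2, Ka2.
In check but a legal move exists → not checkmate.

no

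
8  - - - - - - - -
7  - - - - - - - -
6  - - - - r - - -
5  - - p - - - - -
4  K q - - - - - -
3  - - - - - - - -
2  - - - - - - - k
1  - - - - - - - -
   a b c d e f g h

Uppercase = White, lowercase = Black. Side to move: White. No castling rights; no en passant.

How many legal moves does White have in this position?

White to move; king on a4.
In check: yes, from the black queen on b4.
Legal moves: none.
Count: 0.

0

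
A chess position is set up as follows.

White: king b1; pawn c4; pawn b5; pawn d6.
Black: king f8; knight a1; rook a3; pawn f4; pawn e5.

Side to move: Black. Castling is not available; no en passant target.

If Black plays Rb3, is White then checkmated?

no

After Rb3: white king on b1; in check: yes, from the black rook on b3.
White has 3 legal replies: Ka2, Kc1, Kxa1.
In check but a legal move exists → not checkmate.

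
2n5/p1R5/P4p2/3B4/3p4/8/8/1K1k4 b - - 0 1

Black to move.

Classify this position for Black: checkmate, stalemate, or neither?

Black to move; black king on d1.
In check: no.
Legal moves for Black: Ne7, Nd6, Nb6, Ke2, Kd2, Ke1, f5, d3.
Black has 8 legal moves and is not in check → neither.

neither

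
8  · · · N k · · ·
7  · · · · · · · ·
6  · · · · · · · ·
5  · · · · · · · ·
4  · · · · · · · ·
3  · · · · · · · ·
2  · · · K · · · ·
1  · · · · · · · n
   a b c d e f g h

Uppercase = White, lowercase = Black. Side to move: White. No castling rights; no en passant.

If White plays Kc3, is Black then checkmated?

no

After Kc3: black king on e8; in check: no.
Black is not in check, so this cannot be checkmate.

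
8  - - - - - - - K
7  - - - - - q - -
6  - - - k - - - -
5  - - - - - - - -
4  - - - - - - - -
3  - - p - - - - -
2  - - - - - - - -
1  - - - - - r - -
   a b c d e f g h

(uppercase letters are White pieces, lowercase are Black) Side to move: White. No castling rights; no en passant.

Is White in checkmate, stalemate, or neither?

White to move; white king on h8.
In check: no.
King squares — g7: attacked by Qf7; h7: attacked by Qf7; g8: attacked by Qf7.
Legal moves for White: none.
Not in check and no legal moves → stalemate.

stalemate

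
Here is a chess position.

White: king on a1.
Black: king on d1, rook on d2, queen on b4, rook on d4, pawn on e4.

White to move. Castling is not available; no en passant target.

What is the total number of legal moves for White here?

White to move; king on a1.
In check: no.
Legal moves: none.
Count: 0.

0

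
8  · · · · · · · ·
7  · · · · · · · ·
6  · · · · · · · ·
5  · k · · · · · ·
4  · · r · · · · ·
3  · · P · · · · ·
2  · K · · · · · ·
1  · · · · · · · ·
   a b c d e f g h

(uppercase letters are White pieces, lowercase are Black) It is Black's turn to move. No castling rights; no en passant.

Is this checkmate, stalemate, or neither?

neither

Black to move; black king on b5.
In check: no.
Legal moves for Black: Kc6, Kb6, Ka6, Kc5, Ka5, Ka4, Rc8, Rc7, Rc6, Rc5, Rh4, Rg4, Rf4, Re4, Rd4, Rb4+, Ra4, Rxc3.
Black has 18 legal moves and is not in check → neither.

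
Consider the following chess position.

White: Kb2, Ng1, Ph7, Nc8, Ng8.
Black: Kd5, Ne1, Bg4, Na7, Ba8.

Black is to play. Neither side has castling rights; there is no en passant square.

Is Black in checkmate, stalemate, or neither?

neither

Black to move; black king on d5.
In check: no.
Legal moves for Black include: Bb7, Bc6, Nxc8, Nc6, Nb5, Ke6, Kc6, Ke5, Kc5, Ke4, Kd4, Kc4, Bxc8, Bd7, Be6, Bh5, Bf5, Bh3, ... (list truncated; more exist).
Black has legal moves and is not in check → neither.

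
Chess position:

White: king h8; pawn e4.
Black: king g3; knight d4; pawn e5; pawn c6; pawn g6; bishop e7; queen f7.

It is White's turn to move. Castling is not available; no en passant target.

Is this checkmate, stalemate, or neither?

White to move; white king on h8.
In check: no.
King squares — g7: attacked by Qf7; h7: attacked by Qf7; g8: attacked by Qf7.
Legal moves for White: none.
Not in check and no legal moves → stalemate.

stalemate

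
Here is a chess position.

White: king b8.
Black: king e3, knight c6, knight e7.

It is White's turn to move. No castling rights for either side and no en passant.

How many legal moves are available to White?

White to move; king on b8.
In check: yes, from the black knight on c6.
Legal moves: Ka8, Kc7, Kb7.
Count: 3.

3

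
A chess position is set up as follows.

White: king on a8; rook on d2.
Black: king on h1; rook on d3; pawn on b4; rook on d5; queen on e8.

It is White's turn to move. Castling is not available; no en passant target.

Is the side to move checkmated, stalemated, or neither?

neither

White to move; white king on a8.
In check: yes, from the black queen on e8.
Legal moves for White: Kb7, Ka7.
White is in check but has 2 legal moves → neither.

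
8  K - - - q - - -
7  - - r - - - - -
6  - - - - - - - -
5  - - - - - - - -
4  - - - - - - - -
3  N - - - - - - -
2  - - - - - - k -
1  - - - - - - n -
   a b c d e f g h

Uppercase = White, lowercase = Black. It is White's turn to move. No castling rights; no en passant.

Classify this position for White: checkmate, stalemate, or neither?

White to move; white king on a8.
In check: yes, from the black queen on e8.
King squares — a7: attacked by Rc7; b7: attacked by Rc7; b8: attacked by Qe8.
Legal moves for White: none.
In check with no legal moves → checkmate.

checkmate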